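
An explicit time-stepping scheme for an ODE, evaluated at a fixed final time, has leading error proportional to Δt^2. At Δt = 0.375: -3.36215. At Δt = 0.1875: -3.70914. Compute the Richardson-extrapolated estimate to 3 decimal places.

The leading error scales as Δt^2; refining by a factor of 2 reduces it by 2^2 = 4.
Extrapolated value = (4·A(Δt/2) − A(Δt)) / (4 − 1)
= (4·(-3.70914) − (-3.36215)) / 3
= -11.47441 / 3 = -3.82480

-3.825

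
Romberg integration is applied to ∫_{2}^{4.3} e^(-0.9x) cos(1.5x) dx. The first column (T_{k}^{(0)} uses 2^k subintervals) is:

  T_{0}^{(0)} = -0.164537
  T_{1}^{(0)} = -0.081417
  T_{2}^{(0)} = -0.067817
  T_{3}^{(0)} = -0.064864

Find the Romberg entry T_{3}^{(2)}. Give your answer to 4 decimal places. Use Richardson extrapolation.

-0.0639

Richardson extrapolation on the trapezoidal column (denominator 4−1=3):
T_{2}^{(1)} = -0.067817 + (-0.067817 − (-0.081417))/3 = -0.063284
T_{3}^{(1)} = -0.064864 + (-0.064864 − (-0.067817))/3 = -0.063880
T_{3}^{(2)} = (16·(-0.063880) − (-0.063284)) / 15 = -0.063920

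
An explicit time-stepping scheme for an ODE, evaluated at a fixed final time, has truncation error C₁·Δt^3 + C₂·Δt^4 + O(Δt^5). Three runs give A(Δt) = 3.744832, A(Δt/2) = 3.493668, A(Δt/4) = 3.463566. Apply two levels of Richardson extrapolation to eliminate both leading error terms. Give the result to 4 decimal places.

First eliminate the Δt^3 term (factor 2^3 = 8):
  B₁ = (8·3.493668 − 3.744832)/7 = 3.457787
  B₂ = (8·3.463566 − 3.493668)/7 = 3.459266
Then eliminate the Δt^4 term (factor 2^4 = 16):
  (16·3.459266 − 3.457787)/15 = 3.459365

3.4594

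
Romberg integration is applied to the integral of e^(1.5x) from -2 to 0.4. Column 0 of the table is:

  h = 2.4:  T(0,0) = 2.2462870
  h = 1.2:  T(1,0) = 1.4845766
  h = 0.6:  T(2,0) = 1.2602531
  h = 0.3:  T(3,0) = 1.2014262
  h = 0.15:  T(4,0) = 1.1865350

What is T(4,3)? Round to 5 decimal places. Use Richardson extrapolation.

1.18155

Richardson extrapolation on the trapezoidal column (denominator 4−1=3):
T(2,1) = (4·1.2602531 − 1.4845766) / 3 = 1.1854786
T(3,1) = 1.2014262 + (1.2014262 − 1.2602531)/3 = 1.1818172
T(4,1) = (4·1.1865350 − 1.2014262) / 3 = 1.1815713
T(3,2) = 1.1818172 + (1.1818172 − 1.1854786)/15 = 1.1815731
T(4,2) = (16·1.1815713 − 1.1818172) / 15 = 1.1815549
T(4,3) = 1.1815549 + (1.1815549 − 1.1815731)/63 = 1.1815546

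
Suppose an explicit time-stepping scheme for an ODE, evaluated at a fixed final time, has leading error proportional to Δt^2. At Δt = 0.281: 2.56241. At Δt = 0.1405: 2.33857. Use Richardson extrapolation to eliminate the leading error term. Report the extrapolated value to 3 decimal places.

Extrapolated value = (4·A(Δt/2) − A(Δt)) / (4 − 1)
= (4·2.33857 − 2.56241) / 3
= 6.79187 / 3 = 2.26396

2.264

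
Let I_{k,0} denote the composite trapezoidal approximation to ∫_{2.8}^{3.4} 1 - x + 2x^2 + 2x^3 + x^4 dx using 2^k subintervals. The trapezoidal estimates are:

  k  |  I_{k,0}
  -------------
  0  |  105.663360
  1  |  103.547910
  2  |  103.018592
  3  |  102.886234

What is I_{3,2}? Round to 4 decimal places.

102.8421

I_{2,1} = 103.018592 + (103.018592 − 103.547910)/3 = 102.842153
I_{3,1} = (4·102.886234 − 103.018592) / 3 = 102.842115
I_{3,2} = (16·102.842115 − 102.842153) / 15 = 102.842112
(Column j=1 coincides with Simpson's rule on the same nodes.)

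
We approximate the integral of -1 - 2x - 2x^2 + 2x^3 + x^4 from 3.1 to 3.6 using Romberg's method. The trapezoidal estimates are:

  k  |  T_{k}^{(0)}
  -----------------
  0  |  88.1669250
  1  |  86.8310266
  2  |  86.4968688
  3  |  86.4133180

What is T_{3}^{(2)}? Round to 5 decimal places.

86.38547

T_{2}^{(1)} = 86.4968688 + (86.4968688 − 86.8310266)/3 = 86.3854829
T_{3}^{(1)} = (4·86.4133180 − 86.4968688) / 3 = 86.3854677
T_{3}^{(2)} = (16·86.3854677 − 86.3854829) / 15 = 86.3854667
(Column j=1 coincides with Simpson's rule on the same nodes.)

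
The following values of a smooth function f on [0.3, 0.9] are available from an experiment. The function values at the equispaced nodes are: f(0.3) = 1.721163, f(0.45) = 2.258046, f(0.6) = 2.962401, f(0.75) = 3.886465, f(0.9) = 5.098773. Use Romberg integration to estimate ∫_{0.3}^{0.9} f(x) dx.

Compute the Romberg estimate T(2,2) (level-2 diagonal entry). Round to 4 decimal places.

T(0,0) (trapezoid, 1 panel, h=0.6000): 2.045981
T(1,0) (trapezoid, 2 panels, h=0.3000): 1.911711
T(2,0) (trapezoid, 4 panels, h=0.1500): 1.877532
T(1,1) = 1.911711 + (1.911711 − 2.045981)/3 = 1.866954
T(2,1) = 1.877532 + (1.877532 − 1.911711)/3 = 1.866139
T(2,2) = 1.866139 + (1.866139 − 1.866954)/15 = 1.866085

1.8661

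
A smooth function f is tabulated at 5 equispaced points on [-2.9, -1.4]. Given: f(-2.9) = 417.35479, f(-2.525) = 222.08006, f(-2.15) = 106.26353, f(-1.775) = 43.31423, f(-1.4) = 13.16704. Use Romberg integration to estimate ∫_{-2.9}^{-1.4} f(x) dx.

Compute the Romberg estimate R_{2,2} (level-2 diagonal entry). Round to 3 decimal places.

R_{0,0} (trapezoid, 1 panel, h=1.5000): 322.89137
R_{1,0} (trapezoid, 2 panels, h=0.7500): 241.14333
R_{2,0} (trapezoid, 4 panels, h=0.3750): 220.09453
R_{1,1} = 241.14333 + (241.14333 − 322.89137)/3 = 213.89398
R_{2,1} = 220.09453 + (220.09453 − 241.14333)/3 = 213.07826
R_{2,2} = 213.07826 + (213.07826 − 213.89398)/15 = 213.02388

213.024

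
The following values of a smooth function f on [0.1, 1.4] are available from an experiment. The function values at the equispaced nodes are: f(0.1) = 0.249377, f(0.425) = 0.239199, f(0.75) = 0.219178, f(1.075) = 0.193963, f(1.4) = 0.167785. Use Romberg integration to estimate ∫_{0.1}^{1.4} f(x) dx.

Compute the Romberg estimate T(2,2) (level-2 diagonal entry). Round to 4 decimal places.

T(0,0) (trapezoid, 1 panel, h=1.3000): 0.271155
T(1,0) (trapezoid, 2 panels, h=0.6500): 0.278043
T(2,0) (trapezoid, 4 panels, h=0.3250): 0.279799
T(1,1) = 0.278043 + (0.278043 − 0.271155)/3 = 0.280339
T(2,1) = 0.279799 + (0.279799 − 0.278043)/3 = 0.280384
T(2,2) = 0.280384 + (0.280384 − 0.280339)/15 = 0.280387

0.2804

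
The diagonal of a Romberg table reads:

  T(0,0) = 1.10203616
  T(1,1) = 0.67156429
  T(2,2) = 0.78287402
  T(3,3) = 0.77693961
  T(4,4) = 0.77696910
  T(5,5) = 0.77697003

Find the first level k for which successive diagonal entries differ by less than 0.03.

k = 3

|T(1,1) − T(0,0)| = 0.43047187 ≥ 0.03
|T(2,2) − T(1,1)| = 0.11130973 ≥ 0.03
|T(3,3) − T(2,2)| = 0.00593441 < 0.03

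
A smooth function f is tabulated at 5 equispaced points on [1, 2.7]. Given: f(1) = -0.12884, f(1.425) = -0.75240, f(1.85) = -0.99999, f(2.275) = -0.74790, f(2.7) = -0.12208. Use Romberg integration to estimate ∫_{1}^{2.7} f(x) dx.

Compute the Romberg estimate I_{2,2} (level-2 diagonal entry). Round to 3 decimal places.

-1.167

I_{0,0} (trapezoid, 1 panel, h=1.7000): -0.21328
I_{1,0} (trapezoid, 2 panels, h=0.8500): -0.95663
I_{2,0} (trapezoid, 4 panels, h=0.4250): -1.11594
I_{1,1} = -0.95663 + (-0.95663 − (-0.21328))/3 = -1.20441
I_{2,1} = -1.11594 + (-1.11594 − (-0.95663))/3 = -1.16904
I_{2,2} = -1.16904 + (-1.16904 − (-1.20441))/15 = -1.16668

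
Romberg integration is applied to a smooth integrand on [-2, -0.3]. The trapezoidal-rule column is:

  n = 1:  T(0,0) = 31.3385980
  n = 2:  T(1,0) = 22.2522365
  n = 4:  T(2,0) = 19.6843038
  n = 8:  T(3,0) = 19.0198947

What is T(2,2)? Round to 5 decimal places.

T(1,1) = (4·22.2522365 − 31.3385980) / 3 = 19.2234493
T(2,1) = 19.6843038 + (19.6843038 − 22.2522365)/3 = 18.8283262
T(2,2) = 18.8283262 + (18.8283262 − 19.2234493)/15 = 18.8019847

18.80198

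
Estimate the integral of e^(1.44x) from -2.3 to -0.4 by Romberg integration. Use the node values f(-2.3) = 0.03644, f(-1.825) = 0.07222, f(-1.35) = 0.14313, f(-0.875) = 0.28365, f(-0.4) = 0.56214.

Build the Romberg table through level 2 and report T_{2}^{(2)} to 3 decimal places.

T_{0}^{(0)} (trapezoid, 1 panel, h=1.9000): 0.56865
T_{1}^{(0)} (trapezoid, 2 panels, h=0.9500): 0.42030
T_{2}^{(0)} (trapezoid, 4 panels, h=0.4750): 0.37919
T_{1}^{(1)} = 0.42030 + (0.42030 − 0.56865)/3 = 0.37085
T_{2}^{(1)} = 0.37919 + (0.37919 − 0.42030)/3 = 0.36549
T_{2}^{(2)} = 0.36549 + (0.36549 − 0.37085)/15 = 0.36513

0.365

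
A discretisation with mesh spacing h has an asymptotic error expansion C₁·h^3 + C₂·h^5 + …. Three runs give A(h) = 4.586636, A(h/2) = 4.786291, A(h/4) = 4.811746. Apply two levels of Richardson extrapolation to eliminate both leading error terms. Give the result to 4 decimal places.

4.8154

First eliminate the h^3 term (factor 2^3 = 8):
  B₁ = (8·4.786291 − 4.586636)/7 = 4.814813
  B₂ = (8·4.811746 − 4.786291)/7 = 4.815382
Then eliminate the h^5 term (factor 2^5 = 32):
  (32·4.815382 − 4.814813)/31 = 4.815400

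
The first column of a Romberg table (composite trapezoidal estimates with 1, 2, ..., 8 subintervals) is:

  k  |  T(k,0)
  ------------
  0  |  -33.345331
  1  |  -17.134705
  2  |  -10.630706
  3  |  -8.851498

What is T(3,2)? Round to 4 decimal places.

Richardson extrapolation on the trapezoidal column (denominator 4−1=3):
T(2,1) = (4·(-10.630706) − (-17.134705)) / 3 = -8.462706
T(3,1) = -8.851498 + (-8.851498 − (-10.630706))/3 = -8.258429
T(3,2) = (16·(-8.258429) − (-8.462706)) / 15 = -8.244811

-8.2448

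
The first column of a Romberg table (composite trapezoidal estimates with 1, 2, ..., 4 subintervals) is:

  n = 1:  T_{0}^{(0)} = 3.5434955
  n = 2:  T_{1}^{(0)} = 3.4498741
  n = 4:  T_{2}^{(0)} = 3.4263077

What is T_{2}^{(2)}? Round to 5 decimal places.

T_{1}^{(1)} = 3.4498741 + (3.4498741 − 3.5434955)/3 = 3.4186670
T_{2}^{(1)} = 3.4263077 + (3.4263077 − 3.4498741)/3 = 3.4184522
T_{2}^{(2)} = 3.4184522 + (3.4184522 − 3.4186670)/15 = 3.4184379

3.41844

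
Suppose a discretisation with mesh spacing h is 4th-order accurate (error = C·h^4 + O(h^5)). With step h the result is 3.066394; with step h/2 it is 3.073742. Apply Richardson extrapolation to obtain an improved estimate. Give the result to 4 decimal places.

3.0742

The leading error scales as h^4; refining by a factor of 2 reduces it by 2^4 = 16.
Extrapolated value = (16·A(h/2) − A(h)) / (16 − 1)
= (16·3.073742 − 3.066394) / 15
= 46.113478 / 15 = 3.074232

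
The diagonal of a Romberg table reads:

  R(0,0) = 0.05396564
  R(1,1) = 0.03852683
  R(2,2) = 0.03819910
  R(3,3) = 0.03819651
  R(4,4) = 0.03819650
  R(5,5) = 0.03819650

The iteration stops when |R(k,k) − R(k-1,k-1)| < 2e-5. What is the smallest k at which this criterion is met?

|R(1,1) − R(0,0)| = 0.01543881 ≥ 2e-5
|R(2,2) − R(1,1)| = 0.00032773 ≥ 2e-5
|R(3,3) − R(2,2)| = 0.00000259 < 2e-5

k = 3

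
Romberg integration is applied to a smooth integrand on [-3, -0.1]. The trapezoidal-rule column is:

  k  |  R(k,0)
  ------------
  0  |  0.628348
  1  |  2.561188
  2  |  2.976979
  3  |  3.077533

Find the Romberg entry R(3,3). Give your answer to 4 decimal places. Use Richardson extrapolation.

3.1108

R(1,1) = 2.561188 + (2.561188 − 0.628348)/3 = 3.205468
R(2,1) = 2.976979 + (2.976979 − 2.561188)/3 = 3.115576
R(3,1) = (4·3.077533 − 2.976979) / 3 = 3.111051
R(2,2) = 3.115576 + (3.115576 − 3.205468)/15 = 3.109583
R(3,2) = (16·3.111051 − 3.115576) / 15 = 3.110749
R(3,3) = (64·3.110749 − 3.109583) / 63 = 3.110768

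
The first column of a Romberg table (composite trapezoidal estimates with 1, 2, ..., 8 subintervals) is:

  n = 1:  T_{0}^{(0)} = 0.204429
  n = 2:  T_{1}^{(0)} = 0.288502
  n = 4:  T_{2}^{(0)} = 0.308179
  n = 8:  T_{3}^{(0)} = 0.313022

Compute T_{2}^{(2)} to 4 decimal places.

0.3146

T_{1}^{(1)} = 0.288502 + (0.288502 − 0.204429)/3 = 0.316526
T_{2}^{(1)} = (4·0.308179 − 0.288502) / 3 = 0.314738
T_{2}^{(2)} = 0.314738 + (0.314738 − 0.316526)/15 = 0.314619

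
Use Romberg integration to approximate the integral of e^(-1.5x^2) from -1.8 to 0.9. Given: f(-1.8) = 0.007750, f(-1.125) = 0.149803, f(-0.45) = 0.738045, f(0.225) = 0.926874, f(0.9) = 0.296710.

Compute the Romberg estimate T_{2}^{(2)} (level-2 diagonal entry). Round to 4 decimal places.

1.3632

T_{0}^{(0)} (trapezoid, 1 panel, h=2.7000): 0.411021
T_{1}^{(0)} (trapezoid, 2 panels, h=1.3500): 1.201871
T_{2}^{(0)} (trapezoid, 4 panels, h=0.6750): 1.327693
T_{1}^{(1)} = 1.201871 + (1.201871 − 0.411021)/3 = 1.465488
T_{2}^{(1)} = 1.327693 + (1.327693 − 1.201871)/3 = 1.369634
T_{2}^{(2)} = 1.369634 + (1.369634 − 1.465488)/15 = 1.363244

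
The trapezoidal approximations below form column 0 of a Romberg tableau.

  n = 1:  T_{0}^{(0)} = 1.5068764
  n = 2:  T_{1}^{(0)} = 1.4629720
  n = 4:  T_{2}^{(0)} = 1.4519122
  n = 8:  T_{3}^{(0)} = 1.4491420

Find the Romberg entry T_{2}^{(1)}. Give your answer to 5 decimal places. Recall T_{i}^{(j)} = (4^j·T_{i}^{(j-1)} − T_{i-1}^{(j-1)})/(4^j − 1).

1.44823

Richardson extrapolation on the trapezoidal column (denominator 4−1=3):
T_{2}^{(1)} = (4·1.4519122 − 1.4629720) / 3 = 1.4482256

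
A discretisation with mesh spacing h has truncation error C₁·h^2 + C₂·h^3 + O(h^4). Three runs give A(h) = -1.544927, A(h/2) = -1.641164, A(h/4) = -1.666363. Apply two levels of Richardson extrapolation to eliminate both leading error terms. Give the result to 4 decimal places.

First eliminate the h^2 term (factor 2^2 = 4):
  B₁ = (4·(-1.641164) − (-1.544927))/3 = -1.673243
  B₂ = (4·(-1.666363) − (-1.641164))/3 = -1.674763
Then eliminate the h^3 term (factor 2^3 = 8):
  (8·(-1.674763) − (-1.673243))/7 = -1.674980

-1.6750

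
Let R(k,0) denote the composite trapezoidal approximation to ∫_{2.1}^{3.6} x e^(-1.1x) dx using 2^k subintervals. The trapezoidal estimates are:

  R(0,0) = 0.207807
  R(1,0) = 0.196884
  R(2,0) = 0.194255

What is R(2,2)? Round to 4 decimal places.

Richardson extrapolation on the trapezoidal column (denominator 4−1=3):
R(1,1) = 0.196884 + (0.196884 − 0.207807)/3 = 0.193243
R(2,1) = (4·0.194255 − 0.196884) / 3 = 0.193379
R(2,2) = 0.193379 + (0.193379 − 0.193243)/15 = 0.193388

0.1934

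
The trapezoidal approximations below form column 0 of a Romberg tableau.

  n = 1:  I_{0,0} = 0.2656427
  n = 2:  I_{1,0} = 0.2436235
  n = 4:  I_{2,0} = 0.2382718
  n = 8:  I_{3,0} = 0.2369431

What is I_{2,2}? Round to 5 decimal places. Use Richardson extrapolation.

0.23650

Richardson extrapolation on the trapezoidal column (denominator 4−1=3):
I_{1,1} = 0.2436235 + (0.2436235 − 0.2656427)/3 = 0.2362838
I_{2,1} = (4·0.2382718 − 0.2436235) / 3 = 0.2364879
I_{2,2} = 0.2364879 + (0.2364879 − 0.2362838)/15 = 0.2365015
(Column j=1 coincides with Simpson's rule on the same nodes.)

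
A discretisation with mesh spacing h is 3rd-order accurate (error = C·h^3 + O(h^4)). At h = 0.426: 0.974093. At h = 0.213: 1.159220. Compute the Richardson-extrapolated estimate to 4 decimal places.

Extrapolated value = (8·A(h/2) − A(h)) / (8 − 1)
= (8·1.159220 − 0.974093) / 7
= 8.299667 / 7 = 1.185667

1.1857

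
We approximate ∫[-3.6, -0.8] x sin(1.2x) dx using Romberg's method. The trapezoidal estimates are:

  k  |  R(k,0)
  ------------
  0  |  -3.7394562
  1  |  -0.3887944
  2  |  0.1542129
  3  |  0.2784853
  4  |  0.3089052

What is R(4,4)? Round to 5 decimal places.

Richardson extrapolation on the trapezoidal column (denominator 4−1=3):
R(1,1) = -0.3887944 + (-0.3887944 − (-3.7394562))/3 = 0.7280929
R(2,1) = (4·0.1542129 − (-0.3887944)) / 3 = 0.3352153
R(3,1) = (4·0.2784853 − 0.1542129) / 3 = 0.3199094
R(4,1) = 0.3089052 + (0.3089052 − 0.2784853)/3 = 0.3190452
R(2,2) = (16·0.3352153 − 0.7280929) / 15 = 0.3090235
R(3,2) = (16·0.3199094 − 0.3352153) / 15 = 0.3188890
R(4,2) = (16·0.3190452 − 0.3199094) / 15 = 0.3189876
R(3,3) = 0.3188890 + (0.3188890 − 0.3090235)/63 = 0.3190456
R(4,3) = 0.3189876 + (0.3189876 − 0.3188890)/63 = 0.3189892
R(4,4) = (256·0.3189892 − 0.3190456) / 255 = 0.3189890

0.31899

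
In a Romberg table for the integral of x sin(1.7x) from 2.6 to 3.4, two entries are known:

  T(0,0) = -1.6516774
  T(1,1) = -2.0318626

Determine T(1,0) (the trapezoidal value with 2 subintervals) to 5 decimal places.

-1.93682

From T(1,1) = (4·T(1,0) − T(0,0))/3, solve for T(1,0):
4·T(1,0) = 3·(-2.0318626) + (-1.6516774) = -7.7472652
T(1,0) = -1.9368163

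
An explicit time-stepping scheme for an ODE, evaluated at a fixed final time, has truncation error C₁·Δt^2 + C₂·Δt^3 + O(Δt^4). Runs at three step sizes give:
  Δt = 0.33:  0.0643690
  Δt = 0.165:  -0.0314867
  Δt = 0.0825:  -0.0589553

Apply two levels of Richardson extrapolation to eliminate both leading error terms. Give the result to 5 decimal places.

-0.06878

First eliminate the Δt^2 term (factor 2^2 = 4):
  B₁ = (4·(-0.0314867) − 0.0643690)/3 = -0.0634386
  B₂ = (4·(-0.0589553) − (-0.0314867))/3 = -0.0681115
Then eliminate the Δt^3 term (factor 2^3 = 8):
  (8·(-0.0681115) − (-0.0634386))/7 = -0.0687791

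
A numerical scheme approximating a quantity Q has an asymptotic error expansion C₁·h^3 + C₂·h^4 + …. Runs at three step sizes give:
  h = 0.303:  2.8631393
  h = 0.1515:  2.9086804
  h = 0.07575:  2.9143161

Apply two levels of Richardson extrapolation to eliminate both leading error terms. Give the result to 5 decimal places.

First eliminate the h^3 term (factor 2^3 = 8):
  B₁ = (8·2.9086804 − 2.8631393)/7 = 2.9151863
  B₂ = (8·2.9143161 − 2.9086804)/7 = 2.9151212
Then eliminate the h^4 term (factor 2^4 = 16):
  (16·2.9151212 − 2.9151863)/15 = 2.9151169

2.91512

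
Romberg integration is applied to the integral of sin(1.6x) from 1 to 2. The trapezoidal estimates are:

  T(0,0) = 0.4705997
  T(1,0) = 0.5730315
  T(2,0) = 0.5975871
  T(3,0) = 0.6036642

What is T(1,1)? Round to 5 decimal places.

T(1,1) = 0.5730315 + (0.5730315 − 0.4705997)/3 = 0.6071754
(Column j=1 coincides with Simpson's rule on the same nodes.)

0.60718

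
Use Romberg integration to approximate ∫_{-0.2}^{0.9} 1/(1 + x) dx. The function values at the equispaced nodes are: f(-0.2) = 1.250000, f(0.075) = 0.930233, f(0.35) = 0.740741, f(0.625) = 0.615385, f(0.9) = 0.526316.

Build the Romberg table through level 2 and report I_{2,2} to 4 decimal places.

I_{0,0} (trapezoid, 1 panel, h=1.1000): 0.976974
I_{1,0} (trapezoid, 2 panels, h=0.5500): 0.895894
I_{2,0} (trapezoid, 4 panels, h=0.2750): 0.872992
I_{1,1} = 0.895894 + (0.895894 − 0.976974)/3 = 0.868867
I_{2,1} = 0.872992 + (0.872992 − 0.895894)/3 = 0.865358
I_{2,2} = 0.865358 + (0.865358 − 0.868867)/15 = 0.865124

0.8651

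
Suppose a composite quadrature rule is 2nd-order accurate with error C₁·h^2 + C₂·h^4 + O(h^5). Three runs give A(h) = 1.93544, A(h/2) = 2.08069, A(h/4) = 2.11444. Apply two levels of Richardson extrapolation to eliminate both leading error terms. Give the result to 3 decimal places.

2.125

First eliminate the h^2 term (factor 2^2 = 4):
  B₁ = (4·2.08069 − 1.93544)/3 = 2.12911
  B₂ = (4·2.11444 − 2.08069)/3 = 2.12569
Then eliminate the h^4 term (factor 2^4 = 16):
  (16·2.12569 − 2.12911)/15 = 2.12546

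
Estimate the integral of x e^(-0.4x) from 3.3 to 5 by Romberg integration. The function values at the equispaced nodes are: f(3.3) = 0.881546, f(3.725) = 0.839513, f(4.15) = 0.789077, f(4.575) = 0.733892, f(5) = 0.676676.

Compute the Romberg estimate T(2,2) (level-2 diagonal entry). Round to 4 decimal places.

1.3359

T(0,0) (trapezoid, 1 panel, h=1.7000): 1.324489
T(1,0) (trapezoid, 2 panels, h=0.8500): 1.332960
T(2,0) (trapezoid, 4 panels, h=0.4250): 1.335177
T(1,1) = 1.332960 + (1.332960 − 1.324489)/3 = 1.335784
T(2,1) = 1.335177 + (1.335177 − 1.332960)/3 = 1.335916
T(2,2) = 1.335916 + (1.335916 − 1.335784)/15 = 1.335925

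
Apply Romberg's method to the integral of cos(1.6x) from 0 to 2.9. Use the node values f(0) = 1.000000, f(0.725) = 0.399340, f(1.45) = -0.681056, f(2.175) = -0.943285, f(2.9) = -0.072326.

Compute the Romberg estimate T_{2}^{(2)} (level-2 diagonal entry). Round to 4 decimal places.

T_{0}^{(0)} (trapezoid, 1 panel, h=2.9000): 1.345127
T_{1}^{(0)} (trapezoid, 2 panels, h=1.4500): -0.314968
T_{2}^{(0)} (trapezoid, 4 panels, h=0.7250): -0.551844
T_{1}^{(1)} = -0.314968 + (-0.314968 − 1.345127)/3 = -0.868333
T_{2}^{(1)} = -0.551844 + (-0.551844 − (-0.314968))/3 = -0.630803
T_{2}^{(2)} = -0.630803 + (-0.630803 − (-0.868333))/15 = -0.614968

-0.6150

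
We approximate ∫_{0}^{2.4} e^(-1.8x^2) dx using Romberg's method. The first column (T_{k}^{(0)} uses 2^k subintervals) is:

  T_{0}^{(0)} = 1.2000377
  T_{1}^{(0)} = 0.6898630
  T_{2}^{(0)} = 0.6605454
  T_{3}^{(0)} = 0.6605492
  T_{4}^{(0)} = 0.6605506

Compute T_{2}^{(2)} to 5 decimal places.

T_{1}^{(1)} = 0.6898630 + (0.6898630 − 1.2000377)/3 = 0.5198048
T_{2}^{(1)} = (4·0.6605454 − 0.6898630) / 3 = 0.6507729
T_{2}^{(2)} = 0.6507729 + (0.6507729 − 0.5198048)/15 = 0.6595041

0.65950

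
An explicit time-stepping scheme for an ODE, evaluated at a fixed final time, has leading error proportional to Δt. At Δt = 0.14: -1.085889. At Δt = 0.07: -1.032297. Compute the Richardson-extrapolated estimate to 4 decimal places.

The leading error scales as Δt; refining by a factor of 2 reduces it by 2^1 = 2.
Extrapolated value = (2·A(Δt/2) − A(Δt)) / (2 − 1)
= (2·(-1.032297) − (-1.085889)) / 1
= -0.978705 / 1 = -0.978705

-0.9787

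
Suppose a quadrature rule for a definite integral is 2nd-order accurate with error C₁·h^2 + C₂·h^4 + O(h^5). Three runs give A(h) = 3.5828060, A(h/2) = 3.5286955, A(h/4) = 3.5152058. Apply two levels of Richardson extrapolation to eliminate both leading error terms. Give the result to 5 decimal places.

First eliminate the h^2 term (factor 2^2 = 4):
  B₁ = (4·3.5286955 − 3.5828060)/3 = 3.5106587
  B₂ = (4·3.5152058 − 3.5286955)/3 = 3.5107092
Then eliminate the h^4 term (factor 2^4 = 16):
  (16·3.5107092 − 3.5106587)/15 = 3.5107126

3.51071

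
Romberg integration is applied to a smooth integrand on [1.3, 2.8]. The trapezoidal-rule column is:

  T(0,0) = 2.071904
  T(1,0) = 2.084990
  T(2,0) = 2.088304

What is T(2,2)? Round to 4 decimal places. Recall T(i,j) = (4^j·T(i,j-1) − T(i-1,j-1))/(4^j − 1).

2.0894

T(1,1) = 2.084990 + (2.084990 − 2.071904)/3 = 2.089352
T(2,1) = (4·2.088304 − 2.084990) / 3 = 2.089409
T(2,2) = 2.089409 + (2.089409 − 2.089352)/15 = 2.089413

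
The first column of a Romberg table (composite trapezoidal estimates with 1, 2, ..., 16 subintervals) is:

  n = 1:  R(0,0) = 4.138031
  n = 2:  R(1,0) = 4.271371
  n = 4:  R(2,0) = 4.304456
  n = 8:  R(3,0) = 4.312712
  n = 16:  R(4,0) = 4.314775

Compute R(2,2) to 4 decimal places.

Richardson extrapolation on the trapezoidal column (denominator 4−1=3):
R(1,1) = 4.271371 + (4.271371 − 4.138031)/3 = 4.315818
R(2,1) = 4.304456 + (4.304456 − 4.271371)/3 = 4.315484
R(2,2) = (16·4.315484 − 4.315818) / 15 = 4.315462

4.3155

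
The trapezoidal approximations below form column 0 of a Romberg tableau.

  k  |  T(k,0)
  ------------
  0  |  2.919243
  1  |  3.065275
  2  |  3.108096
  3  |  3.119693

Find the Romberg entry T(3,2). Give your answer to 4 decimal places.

3.1236

Richardson extrapolation on the trapezoidal column (denominator 4−1=3):
T(2,1) = 3.108096 + (3.108096 − 3.065275)/3 = 3.122370
T(3,1) = (4·3.119693 − 3.108096) / 3 = 3.123559
T(3,2) = 3.123559 + (3.123559 − 3.122370)/15 = 3.123638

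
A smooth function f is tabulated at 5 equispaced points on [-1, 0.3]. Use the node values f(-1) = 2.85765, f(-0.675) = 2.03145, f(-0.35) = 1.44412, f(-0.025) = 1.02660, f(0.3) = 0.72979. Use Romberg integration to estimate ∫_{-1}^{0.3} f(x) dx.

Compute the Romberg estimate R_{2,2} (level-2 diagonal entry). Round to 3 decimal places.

R_{0,0} (trapezoid, 1 panel, h=1.3000): 2.33184
R_{1,0} (trapezoid, 2 panels, h=0.6500): 2.10460
R_{2,0} (trapezoid, 4 panels, h=0.3250): 2.04616
R_{1,1} = 2.10460 + (2.10460 − 2.33184)/3 = 2.02885
R_{2,1} = 2.04616 + (2.04616 − 2.10460)/3 = 2.02668
R_{2,2} = 2.02668 + (2.02668 − 2.02885)/15 = 2.02654

2.027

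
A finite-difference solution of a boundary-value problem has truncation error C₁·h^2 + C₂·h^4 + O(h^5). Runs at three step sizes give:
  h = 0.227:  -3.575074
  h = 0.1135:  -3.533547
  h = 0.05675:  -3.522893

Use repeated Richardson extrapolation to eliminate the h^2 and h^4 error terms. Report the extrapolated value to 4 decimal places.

First eliminate the h^2 term (factor 2^2 = 4):
  B₁ = (4·(-3.533547) − (-3.575074))/3 = -3.519705
  B₂ = (4·(-3.522893) − (-3.533547))/3 = -3.519342
Then eliminate the h^4 term (factor 2^4 = 16):
  (16·(-3.519342) − (-3.519705))/15 = -3.519318

-3.5193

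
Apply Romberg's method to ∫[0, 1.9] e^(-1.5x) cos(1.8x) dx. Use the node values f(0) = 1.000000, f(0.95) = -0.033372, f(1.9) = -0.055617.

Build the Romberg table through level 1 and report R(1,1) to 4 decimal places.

0.2568

R(0,0) (trapezoid, 1 panel, h=1.9000): 0.897164
R(1,0) (trapezoid, 2 panels, h=0.9500): 0.416879
R(1,1) = 0.416879 + (0.416879 − 0.897164)/3 = 0.256784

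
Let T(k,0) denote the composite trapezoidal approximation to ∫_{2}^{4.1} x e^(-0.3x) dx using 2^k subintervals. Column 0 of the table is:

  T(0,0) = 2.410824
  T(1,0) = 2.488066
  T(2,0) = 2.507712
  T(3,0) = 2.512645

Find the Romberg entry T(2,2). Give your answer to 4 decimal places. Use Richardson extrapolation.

2.5143

Richardson extrapolation on the trapezoidal column (denominator 4−1=3):
T(1,1) = 2.488066 + (2.488066 − 2.410824)/3 = 2.513813
T(2,1) = (4·2.507712 − 2.488066) / 3 = 2.514261
T(2,2) = (16·2.514261 − 2.513813) / 15 = 2.514291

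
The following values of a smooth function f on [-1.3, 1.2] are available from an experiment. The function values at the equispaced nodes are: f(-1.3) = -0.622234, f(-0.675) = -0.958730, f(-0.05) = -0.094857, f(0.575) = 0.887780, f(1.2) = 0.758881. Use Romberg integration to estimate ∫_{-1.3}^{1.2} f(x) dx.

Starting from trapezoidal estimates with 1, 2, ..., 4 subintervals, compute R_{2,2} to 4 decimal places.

R_{0,0} (trapezoid, 1 panel, h=2.5000): 0.170809
R_{1,0} (trapezoid, 2 panels, h=1.2500): -0.033167
R_{2,0} (trapezoid, 4 panels, h=0.6250): -0.060927
R_{1,1} = -0.033167 + (-0.033167 − 0.170809)/3 = -0.101159
R_{2,1} = -0.060927 + (-0.060927 − (-0.033167))/3 = -0.070180
R_{2,2} = -0.070180 + (-0.070180 − (-0.101159))/15 = -0.068115

-0.0681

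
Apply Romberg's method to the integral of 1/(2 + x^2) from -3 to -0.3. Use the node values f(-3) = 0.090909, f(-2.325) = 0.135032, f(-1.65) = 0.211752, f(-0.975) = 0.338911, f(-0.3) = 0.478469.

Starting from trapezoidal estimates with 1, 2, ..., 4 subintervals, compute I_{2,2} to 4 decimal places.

0.6508

I_{0,0} (trapezoid, 1 panel, h=2.7000): 0.768660
I_{1,0} (trapezoid, 2 panels, h=1.3500): 0.670195
I_{2,0} (trapezoid, 4 panels, h=0.6750): 0.655009
I_{1,1} = 0.670195 + (0.670195 − 0.768660)/3 = 0.637373
I_{2,1} = 0.655009 + (0.655009 − 0.670195)/3 = 0.649947
I_{2,2} = 0.649947 + (0.649947 − 0.637373)/15 = 0.650785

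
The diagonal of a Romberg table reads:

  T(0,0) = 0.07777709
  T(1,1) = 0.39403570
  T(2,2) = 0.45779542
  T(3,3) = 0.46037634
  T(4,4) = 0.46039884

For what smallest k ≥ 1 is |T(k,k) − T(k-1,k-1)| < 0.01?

|T(1,1) − T(0,0)| = 0.31625861 ≥ 0.01
|T(2,2) − T(1,1)| = 0.06375972 ≥ 0.01
|T(3,3) − T(2,2)| = 0.00258092 < 0.01

k = 3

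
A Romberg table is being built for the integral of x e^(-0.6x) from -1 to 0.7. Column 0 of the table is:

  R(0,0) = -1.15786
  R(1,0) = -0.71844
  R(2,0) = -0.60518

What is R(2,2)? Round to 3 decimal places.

Richardson extrapolation on the trapezoidal column (denominator 4−1=3):
R(1,1) = -0.71844 + (-0.71844 − (-1.15786))/3 = -0.57197
R(2,1) = (4·(-0.60518) − (-0.71844)) / 3 = -0.56743
R(2,2) = (16·(-0.56743) − (-0.57197)) / 15 = -0.56713

-0.567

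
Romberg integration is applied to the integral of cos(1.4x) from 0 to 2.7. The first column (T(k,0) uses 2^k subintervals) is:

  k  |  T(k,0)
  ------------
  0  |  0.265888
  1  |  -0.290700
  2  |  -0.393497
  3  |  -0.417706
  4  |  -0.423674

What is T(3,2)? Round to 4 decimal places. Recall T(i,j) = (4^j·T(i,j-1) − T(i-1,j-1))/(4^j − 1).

T(2,1) = (4·(-0.393497) − (-0.290700)) / 3 = -0.427763
T(3,1) = (4·(-0.417706) − (-0.393497)) / 3 = -0.425776
T(3,2) = -0.425776 + (-0.425776 − (-0.427763))/15 = -0.425644

-0.4256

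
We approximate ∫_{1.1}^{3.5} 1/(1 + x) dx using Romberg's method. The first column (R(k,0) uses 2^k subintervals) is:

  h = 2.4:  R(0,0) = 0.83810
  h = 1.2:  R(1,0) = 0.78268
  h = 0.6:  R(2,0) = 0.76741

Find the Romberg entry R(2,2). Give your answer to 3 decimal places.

Richardson extrapolation on the trapezoidal column (denominator 4−1=3):
R(1,1) = 0.78268 + (0.78268 − 0.83810)/3 = 0.76421
R(2,1) = 0.76741 + (0.76741 − 0.78268)/3 = 0.76232
R(2,2) = (16·0.76232 − 0.76421) / 15 = 0.76219
(Column j=1 coincides with Simpson's rule on the same nodes.)

0.762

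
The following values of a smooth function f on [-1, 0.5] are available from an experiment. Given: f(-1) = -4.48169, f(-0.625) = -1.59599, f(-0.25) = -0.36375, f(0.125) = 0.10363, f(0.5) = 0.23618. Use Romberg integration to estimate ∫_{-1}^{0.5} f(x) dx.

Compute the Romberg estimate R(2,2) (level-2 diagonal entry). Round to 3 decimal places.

-1.364

R(0,0) (trapezoid, 1 panel, h=1.5000): -3.18413
R(1,0) (trapezoid, 2 panels, h=0.7500): -1.86488
R(2,0) (trapezoid, 4 panels, h=0.3750): -1.49207
R(1,1) = -1.86488 + (-1.86488 − (-3.18413))/3 = -1.42513
R(2,1) = -1.49207 + (-1.49207 − (-1.86488))/3 = -1.36780
R(2,2) = -1.36780 + (-1.36780 − (-1.42513))/15 = -1.36398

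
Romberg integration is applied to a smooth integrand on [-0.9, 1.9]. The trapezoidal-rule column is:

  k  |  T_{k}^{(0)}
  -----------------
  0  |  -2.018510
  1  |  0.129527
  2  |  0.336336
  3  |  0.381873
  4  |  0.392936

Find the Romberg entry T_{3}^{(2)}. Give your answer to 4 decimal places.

0.3965

T_{2}^{(1)} = (4·0.336336 − 0.129527) / 3 = 0.405272
T_{3}^{(1)} = (4·0.381873 − 0.336336) / 3 = 0.397052
T_{3}^{(2)} = (16·0.397052 − 0.405272) / 15 = 0.396504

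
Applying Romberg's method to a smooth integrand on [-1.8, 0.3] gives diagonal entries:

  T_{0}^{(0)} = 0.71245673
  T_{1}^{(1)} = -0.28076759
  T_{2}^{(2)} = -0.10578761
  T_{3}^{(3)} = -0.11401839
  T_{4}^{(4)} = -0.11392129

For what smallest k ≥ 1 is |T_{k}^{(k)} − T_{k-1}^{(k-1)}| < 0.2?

k = 2

|T_{1}^{(1)} − T_{0}^{(0)}| = 0.99322432 ≥ 0.2
|T_{2}^{(2)} − T_{1}^{(1)}| = 0.17497998 < 0.2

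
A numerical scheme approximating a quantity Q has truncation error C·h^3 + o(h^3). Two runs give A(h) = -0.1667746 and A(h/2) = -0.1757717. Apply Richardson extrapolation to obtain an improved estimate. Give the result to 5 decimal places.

-0.17706

The leading error scales as h^3; refining by a factor of 2 reduces it by 2^3 = 8.
Extrapolated value = (8·A(h/2) − A(h)) / (8 − 1)
= (8·(-0.1757717) − (-0.1667746)) / 7
= -1.2393990 / 7 = -0.1770570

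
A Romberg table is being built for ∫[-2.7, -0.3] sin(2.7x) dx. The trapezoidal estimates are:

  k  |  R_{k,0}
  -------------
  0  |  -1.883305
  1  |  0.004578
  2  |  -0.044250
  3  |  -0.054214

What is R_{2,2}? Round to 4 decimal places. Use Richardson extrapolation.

Richardson extrapolation on the trapezoidal column (denominator 4−1=3):
R_{1,1} = (4·0.004578 − (-1.883305)) / 3 = 0.633872
R_{2,1} = -0.044250 + (-0.044250 − 0.004578)/3 = -0.060526
R_{2,2} = (16·(-0.060526) − 0.633872) / 15 = -0.106819

-0.1068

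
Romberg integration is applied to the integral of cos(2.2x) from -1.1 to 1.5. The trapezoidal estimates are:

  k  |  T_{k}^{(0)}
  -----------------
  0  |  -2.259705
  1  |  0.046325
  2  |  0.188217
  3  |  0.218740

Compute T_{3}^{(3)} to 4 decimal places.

0.2290

Richardson extrapolation on the trapezoidal column (denominator 4−1=3):
T_{1}^{(1)} = 0.046325 + (0.046325 − (-2.259705))/3 = 0.815002
T_{2}^{(1)} = (4·0.188217 − 0.046325) / 3 = 0.235514
T_{3}^{(1)} = (4·0.218740 − 0.188217) / 3 = 0.228914
T_{2}^{(2)} = 0.235514 + (0.235514 − 0.815002)/15 = 0.196881
T_{3}^{(2)} = (16·0.228914 − 0.235514) / 15 = 0.228474
T_{3}^{(3)} = (64·0.228474 − 0.196881) / 63 = 0.228975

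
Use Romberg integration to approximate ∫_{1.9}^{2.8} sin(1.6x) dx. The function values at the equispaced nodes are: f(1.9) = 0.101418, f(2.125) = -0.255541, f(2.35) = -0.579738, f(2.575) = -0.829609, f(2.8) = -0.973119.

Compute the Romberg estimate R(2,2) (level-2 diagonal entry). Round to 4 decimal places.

R(0,0) (trapezoid, 1 panel, h=0.9000): -0.392265
R(1,0) (trapezoid, 2 panels, h=0.4500): -0.457015
R(2,0) (trapezoid, 4 panels, h=0.2250): -0.472666
R(1,1) = -0.457015 + (-0.457015 − (-0.392265))/3 = -0.478598
R(2,1) = -0.472666 + (-0.472666 − (-0.457015))/3 = -0.477883
R(2,2) = -0.477883 + (-0.477883 − (-0.478598))/15 = -0.477835

-0.4778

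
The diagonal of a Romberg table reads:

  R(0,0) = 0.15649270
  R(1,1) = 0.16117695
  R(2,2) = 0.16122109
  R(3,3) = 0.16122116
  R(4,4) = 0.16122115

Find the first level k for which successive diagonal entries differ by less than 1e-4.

|R(1,1) − R(0,0)| = 0.00468425 ≥ 1e-4
|R(2,2) − R(1,1)| = 0.00004414 < 1e-4

k = 2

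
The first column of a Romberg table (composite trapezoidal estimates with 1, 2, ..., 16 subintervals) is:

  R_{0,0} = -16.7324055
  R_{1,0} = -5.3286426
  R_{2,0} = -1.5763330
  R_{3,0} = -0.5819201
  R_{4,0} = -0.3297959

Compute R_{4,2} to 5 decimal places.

Richardson extrapolation on the trapezoidal column (denominator 4−1=3):
R_{3,1} = -0.5819201 + (-0.5819201 − (-1.5763330))/3 = -0.2504491
R_{4,1} = -0.3297959 + (-0.3297959 − (-0.5819201))/3 = -0.2457545
R_{4,2} = -0.2457545 + (-0.2457545 − (-0.2504491))/15 = -0.2454415

-0.24544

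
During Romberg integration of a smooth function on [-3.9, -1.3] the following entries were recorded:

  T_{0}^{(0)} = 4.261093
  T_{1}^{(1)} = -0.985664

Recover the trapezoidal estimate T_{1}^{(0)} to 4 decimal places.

0.3260

From T_{1}^{(1)} = (4·T_{1}^{(0)} − T_{0}^{(0)})/3, solve for T_{1}^{(0)}:
4·T_{1}^{(0)} = 3·(-0.985664) + 4.261093 = 1.304101
T_{1}^{(0)} = 0.326025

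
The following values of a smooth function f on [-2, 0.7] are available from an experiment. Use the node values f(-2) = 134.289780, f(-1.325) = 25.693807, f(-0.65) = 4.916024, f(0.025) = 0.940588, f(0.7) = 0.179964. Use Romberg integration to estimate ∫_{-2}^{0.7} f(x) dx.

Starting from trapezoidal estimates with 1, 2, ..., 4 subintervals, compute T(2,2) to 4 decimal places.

T(0,0) (trapezoid, 1 panel, h=2.7000): 181.534154
T(1,0) (trapezoid, 2 panels, h=1.3500): 97.403710
T(2,0) (trapezoid, 4 panels, h=0.6750): 66.680071
T(1,1) = 97.403710 + (97.403710 − 181.534154)/3 = 69.360229
T(2,1) = 66.680071 + (66.680071 − 97.403710)/3 = 56.438858
T(2,2) = 56.438858 + (56.438858 − 69.360229)/15 = 55.577433

55.5774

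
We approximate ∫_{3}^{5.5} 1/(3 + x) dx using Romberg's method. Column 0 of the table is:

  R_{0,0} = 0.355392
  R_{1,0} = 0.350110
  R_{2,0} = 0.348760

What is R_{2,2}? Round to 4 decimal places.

0.3483

Richardson extrapolation on the trapezoidal column (denominator 4−1=3):
R_{1,1} = (4·0.350110 − 0.355392) / 3 = 0.348349
R_{2,1} = (4·0.348760 − 0.350110) / 3 = 0.348310
R_{2,2} = (16·0.348310 − 0.348349) / 15 = 0.348307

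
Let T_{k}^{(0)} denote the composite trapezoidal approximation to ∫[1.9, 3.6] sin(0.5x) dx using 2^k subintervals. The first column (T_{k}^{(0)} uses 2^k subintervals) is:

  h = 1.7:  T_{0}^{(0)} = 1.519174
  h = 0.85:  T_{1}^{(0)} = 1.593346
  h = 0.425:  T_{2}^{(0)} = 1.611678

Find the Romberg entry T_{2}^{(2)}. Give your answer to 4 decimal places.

1.6178

Richardson extrapolation on the trapezoidal column (denominator 4−1=3):
T_{1}^{(1)} = (4·1.593346 − 1.519174) / 3 = 1.618070
T_{2}^{(1)} = (4·1.611678 − 1.593346) / 3 = 1.617789
T_{2}^{(2)} = (16·1.617789 − 1.618070) / 15 = 1.617770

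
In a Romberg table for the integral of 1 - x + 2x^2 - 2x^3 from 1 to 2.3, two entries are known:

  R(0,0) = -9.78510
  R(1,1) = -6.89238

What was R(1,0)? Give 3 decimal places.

From R(1,1) = (4·R(1,0) − R(0,0))/3, solve for R(1,0):
4·R(1,0) = 3·(-6.89238) + (-9.78510) = -30.46224
R(1,0) = -7.61556

-7.616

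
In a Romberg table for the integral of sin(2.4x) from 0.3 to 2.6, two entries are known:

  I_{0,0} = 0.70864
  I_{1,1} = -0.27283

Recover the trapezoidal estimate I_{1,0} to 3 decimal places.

-0.027

From I_{1,1} = (4·I_{1,0} − I_{0,0})/3, solve for I_{1,0}:
4·I_{1,0} = 3·(-0.27283) + 0.70864 = -0.10985
I_{1,0} = -0.02746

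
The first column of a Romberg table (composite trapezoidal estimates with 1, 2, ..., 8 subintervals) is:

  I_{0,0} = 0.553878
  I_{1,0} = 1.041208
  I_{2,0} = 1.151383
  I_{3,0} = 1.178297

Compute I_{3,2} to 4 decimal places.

Richardson extrapolation on the trapezoidal column (denominator 4−1=3):
I_{2,1} = (4·1.151383 − 1.041208) / 3 = 1.188108
I_{3,1} = 1.178297 + (1.178297 − 1.151383)/3 = 1.187268
I_{3,2} = (16·1.187268 − 1.188108) / 15 = 1.187212

1.1872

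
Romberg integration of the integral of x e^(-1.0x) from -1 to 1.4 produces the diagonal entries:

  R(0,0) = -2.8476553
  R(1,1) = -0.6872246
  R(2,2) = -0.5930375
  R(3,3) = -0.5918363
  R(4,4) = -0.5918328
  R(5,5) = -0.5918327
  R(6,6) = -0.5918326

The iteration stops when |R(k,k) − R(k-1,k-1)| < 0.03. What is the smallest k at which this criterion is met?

k = 3

|R(1,1) − R(0,0)| = 2.1604307 ≥ 0.03
|R(2,2) − R(1,1)| = 0.0941871 ≥ 0.03
|R(3,3) − R(2,2)| = 0.0012012 < 0.03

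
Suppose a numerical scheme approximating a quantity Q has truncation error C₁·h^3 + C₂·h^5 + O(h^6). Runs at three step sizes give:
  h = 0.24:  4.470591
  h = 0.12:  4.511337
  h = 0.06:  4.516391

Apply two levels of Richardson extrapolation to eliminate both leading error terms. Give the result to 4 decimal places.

4.5171

First eliminate the h^3 term (factor 2^3 = 8):
  B₁ = (8·4.511337 − 4.470591)/7 = 4.517158
  B₂ = (8·4.516391 − 4.511337)/7 = 4.517113
Then eliminate the h^5 term (factor 2^5 = 32):
  (32·4.517113 − 4.517158)/31 = 4.517112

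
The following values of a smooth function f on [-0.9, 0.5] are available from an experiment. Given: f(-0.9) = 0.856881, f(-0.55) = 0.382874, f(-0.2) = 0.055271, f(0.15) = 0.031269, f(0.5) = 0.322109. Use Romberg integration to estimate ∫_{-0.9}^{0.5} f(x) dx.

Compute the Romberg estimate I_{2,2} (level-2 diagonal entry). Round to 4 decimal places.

I_{0,0} (trapezoid, 1 panel, h=1.4000): 0.825293
I_{1,0} (trapezoid, 2 panels, h=0.7000): 0.451336
I_{2,0} (trapezoid, 4 panels, h=0.3500): 0.370618
I_{1,1} = 0.451336 + (0.451336 − 0.825293)/3 = 0.326684
I_{2,1} = 0.370618 + (0.370618 − 0.451336)/3 = 0.343712
I_{2,2} = 0.343712 + (0.343712 − 0.326684)/15 = 0.344847

0.3448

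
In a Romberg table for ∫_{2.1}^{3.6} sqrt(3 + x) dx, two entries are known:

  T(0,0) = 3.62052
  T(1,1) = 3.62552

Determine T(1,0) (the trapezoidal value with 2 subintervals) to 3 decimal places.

From T(1,1) = (4·T(1,0) − T(0,0))/3, solve for T(1,0):
4·T(1,0) = 3·3.62552 + 3.62052 = 14.49708
T(1,0) = 3.62427

3.624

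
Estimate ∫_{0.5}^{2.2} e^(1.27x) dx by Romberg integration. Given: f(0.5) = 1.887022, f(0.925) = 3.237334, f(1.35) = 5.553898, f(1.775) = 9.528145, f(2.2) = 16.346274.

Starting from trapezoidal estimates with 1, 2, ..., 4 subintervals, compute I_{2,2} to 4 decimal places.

I_{0,0} (trapezoid, 1 panel, h=1.7000): 15.498302
I_{1,0} (trapezoid, 2 panels, h=0.8500): 12.469964
I_{2,0} (trapezoid, 4 panels, h=0.4250): 11.660311
I_{1,1} = 12.469964 + (12.469964 − 15.498302)/3 = 11.460518
I_{2,1} = 11.660311 + (11.660311 − 12.469964)/3 = 11.390427
I_{2,2} = 11.390427 + (11.390427 − 11.460518)/15 = 11.385754

11.3858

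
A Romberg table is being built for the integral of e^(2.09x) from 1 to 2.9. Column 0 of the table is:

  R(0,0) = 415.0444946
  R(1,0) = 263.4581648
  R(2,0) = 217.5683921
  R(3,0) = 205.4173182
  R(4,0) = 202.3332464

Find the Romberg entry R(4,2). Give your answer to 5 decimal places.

Richardson extrapolation on the trapezoidal column (denominator 4−1=3):
R(3,1) = 205.4173182 + (205.4173182 − 217.5683921)/3 = 201.3669602
R(4,1) = 202.3332464 + (202.3332464 − 205.4173182)/3 = 201.3052225
R(4,2) = (16·201.3052225 − 201.3669602) / 15 = 201.3011067

201.30111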